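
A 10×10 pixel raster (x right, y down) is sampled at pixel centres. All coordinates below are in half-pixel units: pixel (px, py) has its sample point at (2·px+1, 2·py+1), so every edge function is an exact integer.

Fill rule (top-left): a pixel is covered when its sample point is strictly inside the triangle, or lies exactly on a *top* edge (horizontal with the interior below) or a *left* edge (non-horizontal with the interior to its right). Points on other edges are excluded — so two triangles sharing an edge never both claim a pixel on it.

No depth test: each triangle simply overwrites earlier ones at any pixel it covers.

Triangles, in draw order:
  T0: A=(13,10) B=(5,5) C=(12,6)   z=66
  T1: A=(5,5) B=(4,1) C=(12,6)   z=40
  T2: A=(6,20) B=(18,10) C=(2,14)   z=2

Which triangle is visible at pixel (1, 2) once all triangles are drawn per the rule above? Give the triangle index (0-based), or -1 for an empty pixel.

T0:
  2·area = 27
  edge (13, 10)→(5, 5): d=(-8,-5) top-left  bias=+0
  edge (5, 5)→(12, 6): d=(7,1) right/bottom  bias=-1
  edge (12, 6)→(13, 10): d=(1,4) right/bottom  bias=-1
    (2,2)@(5, 5): e=[0,0,27] → ·  [on edge]
    (4,3)@(9, 7): e=[4,10,13] → #
    (5,3)@(11, 7): e=[14,8,5] → #
    (6,3)@(13, 7): e=[24,6,-3] → ·
    (9,3)@(19, 7): e=[54,0,-27] → ·  [on edge]
    (4,4)@(9, 9): e=[-12,24,15] → ·
    (5,4)@(11, 9): e=[-2,22,7] → ·
  covered (2 px):
    · · · · · · · · · ·
    · · · · · · · · · ·
    · · · · · · · · · ·
    · · · · # # · · · ·
    · · · · · · · · · ·
    · · · · · · · · · ·
    · · · · · · · · · ·
    · · · · · · · · · ·
    · · · · · · · · · ·
    · · · · · · · · · ·
T1:
  2·area = 27
  edge (5, 5)→(4, 1): d=(-1,-4) top-left  bias=+0
  edge (4, 1)→(12, 6): d=(8,5) right/bottom  bias=-1
  edge (12, 6)→(5, 5): d=(-7,-1) top-left  bias=+0
    (2,1)@(5, 3): e=[2,11,14] → #
    (3,1)@(7, 3): e=[10,1,16] → #
    (4,1)@(9, 3): e=[18,-9,18] → ·
    (2,2)@(5, 5): e=[0,27,0] → #  [on edge]
    (4,2)@(9, 5): e=[16,7,4] → #
    (5,2)@(11, 5): e=[24,-3,6] → ·
    (2,3)@(5, 7): e=[-2,43,-14] → ·
    (3,3)@(7, 7): e=[6,33,-12] → ·
    (4,3)@(9, 7): e=[14,23,-10] → ·
    (9,3)@(19, 7): e=[54,-27,0] → ·  [on edge]
    (3,6)@(7, 13): e=[0,81,-54] → ·  [on edge]
  covered (5 px):
    · · · · · · · · · ·
    · · # # · · · · · ·
    · · # # # · · · · ·
    · · · · · · · · · ·
    · · · · · · · · · ·
    · · · · · · · · · ·
    · · · · · · · · · ·
    · · · · · · · · · ·
    · · · · · · · · · ·
    · · · · · · · · · ·
T2:
  2·area = 112  (B↔C swapped to make it positive)
  edge (6, 20)→(2, 14): d=(-4,-6) top-left  bias=+0
  edge (2, 14)→(18, 10): d=(16,-4) top-left  bias=+0
  edge (18, 10)→(6, 20): d=(-12,10) right/bottom  bias=-1
    (7,5)@(15, 11): e=[90,4,18] → #
    (8,5)@(17, 11): e=[102,12,-2] → ·
    (3,6)@(7, 13): e=[34,4,74] → #
    (4,6)@(9, 13): e=[46,12,54] → #
    (5,6)@(11, 13): e=[58,20,34] → #
    (6,6)@(13, 13): e=[70,28,14] → #
    (7,6)@(15, 13): e=[82,36,-6] → ·
    (1,7)@(3, 15): e=[2,20,90] → #
    (2,7)@(5, 15): e=[14,28,70] → #
    (6,7)@(13, 15): e=[62,60,-10] → ·
    (1,8)@(3, 17): e=[-6,52,66] → ·
    (2,8)@(5, 17): e=[6,60,46] → #
  covered (14 px):
    · · · · · · · · · ·
    · · · · · · · · · ·
    · · · · · · · · · ·
    · · · · · · · · · ·
    · · · · · · · · · ·
    · · · · · · · # · ·
    · · · # # # # · · ·
    · # # # # # · · · ·
    · · # # # · · · · ·
    · · · # · · · · · ·

Z-buffer (winner per pixel, '.' = empty):
  . . . . . . . . . .
  . . 1 1 . . . . . .
  . . 1 1 1 . . . . .
  . . . . 0 0 . . . .
  . . . . . . . . . .
  . . . . . . . 2 . .
  . . . 2 2 2 2 . . .
  . 2 2 2 2 2 . . . .
  . . 2 2 2 . . . . .
  . . . 2 . . . . . .

Final: -1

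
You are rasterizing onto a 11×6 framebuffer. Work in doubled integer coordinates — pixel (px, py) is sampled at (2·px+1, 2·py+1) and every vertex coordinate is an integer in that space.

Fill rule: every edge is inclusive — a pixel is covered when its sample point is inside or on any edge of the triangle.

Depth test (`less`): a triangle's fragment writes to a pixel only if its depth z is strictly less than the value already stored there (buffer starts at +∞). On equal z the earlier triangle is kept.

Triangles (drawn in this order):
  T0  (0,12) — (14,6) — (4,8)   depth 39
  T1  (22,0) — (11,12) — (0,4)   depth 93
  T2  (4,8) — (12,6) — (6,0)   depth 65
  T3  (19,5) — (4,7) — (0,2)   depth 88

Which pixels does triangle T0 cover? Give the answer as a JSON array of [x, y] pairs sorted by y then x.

T0:
  2·area = 32  (B↔C swapped to make it positive)
  edge (0, 12)→(4, 8): d=(4,-4) inclusive
  edge (4, 8)→(14, 6): d=(10,-2) inclusive
  edge (14, 6)→(0, 12): d=(-14,6) inclusive
    (5,0)@(11, 1): e=[0,-56,88] → ·  [on edge]
    (4,1)@(9, 3): e=[0,-40,72] → ·  [on edge]
    (10,1)@(21, 3): e=[48,-16,0] → ·  [on edge]
    (3,2)@(7, 5): e=[0,-24,56] → ·  [on edge]
    (9,2)@(19, 5): e=[48,0,-16] → ·  [on edge]
    (2,3)@(5, 7): e=[0,-8,40] → ·  [on edge]
    (4,3)@(9, 7): e=[16,0,16] → █  [on edge]
    (5,3)@(11, 7): e=[24,4,4] → █
    (6,3)@(13, 7): e=[32,8,-8] → ·
    (1,4)@(3, 9): e=[0,8,24] → █  [on edge]
    (2,4)@(5, 9): e=[8,12,12] → █
    (3,4)@(7, 9): e=[16,16,0] → █  [on edge]
    (0,5)@(1, 11): e=[0,24,8] → █  [on edge]
  covered (6 px):
    · · · · · · · · · · ·
    · · · · · · · · · · ·
    · · · · · · · · · · ·
    · · · · █ █ · · · · ·
    · █ █ █ · · · · · · ·
    █ · · · · · · · · · ·
T1:
  2·area = 220
  edge (22, 0)→(11, 12): d=(-11,12) inclusive
  edge (11, 12)→(0, 4): d=(-11,-8) inclusive
  edge (0, 4)→(22, 0): d=(22,-4) inclusive
    (8,0)@(17, 1): e=[49,169,2] → █
    (9,0)@(19, 1): e=[25,185,10] → █
    (10,0)@(21, 1): e=[1,201,18] → █
    (3,1)@(7, 3): e=[147,67,6] → █
    (4,1)@(9, 3): e=[123,83,14] → █
    (5,1)@(11, 3): e=[99,99,22] → █
    (6,1)@(13, 3): e=[75,115,30] → █
    (7,1)@(15, 3): e=[51,131,38] → █
    (10,1)@(21, 3): e=[-21,179,62] → ·
    (1,2)@(3, 5): e=[173,13,34] → █
    (2,2)@(5, 5): e=[149,29,42] → █
    (9,2)@(19, 5): e=[-19,141,98] → ·
  covered (29 px):
    · · · · · · · · █ █ █
    · · · █ █ █ █ █ █ █ ·
    · █ █ █ █ █ █ █ █ · ·
    · · █ █ █ █ █ █ · · ·
    · · · █ █ █ █ · · · ·
    · · · · · █ · · · · ·
T2:
  2·area = 60  (B↔C swapped to make it positive)
  edge (4, 8)→(6, 0): d=(2,-8) inclusive
  edge (6, 0)→(12, 6): d=(6,6) inclusive
  edge (12, 6)→(4, 8): d=(-8,2) inclusive
    (3,0)@(7, 1): e=[10,0,50] → █  [on edge]
    (4,0)@(9, 1): e=[26,-12,46] → ·
    (3,1)@(7, 3): e=[14,12,34] → █
    (4,1)@(9, 3): e=[30,0,30] → █  [on edge]
    (5,1)@(11, 3): e=[46,-12,26] → ·
    (2,2)@(5, 5): e=[2,36,22] → █
    (5,2)@(11, 5): e=[50,0,10] → █  [on edge]
    (6,2)@(13, 5): e=[66,-12,6] → ·
    (2,3)@(5, 7): e=[6,48,6] → █
    (4,3)@(9, 7): e=[38,24,-2] → ·
    (5,3)@(11, 7): e=[54,12,-6] → ·
    (6,3)@(13, 7): e=[70,0,-10] → ·  [on edge]
    (7,4)@(15, 9): e=[90,0,-30] → ·  [on edge]
    (8,5)@(17, 11): e=[110,0,-50] → ·  [on edge]
  covered (9 px):
    · · · █ · · · · · · ·
    · · · █ █ · · · · · ·
    · · █ █ █ █ · · · · ·
    · · █ █ · · · · · · ·
    · · · · · · · · · · ·
    · · · · · · · · · · ·
T3:
  2·area = 83
  edge (19, 5)→(4, 7): d=(-15,2) inclusive
  edge (4, 7)→(0, 2): d=(-4,-5) inclusive
  edge (0, 2)→(19, 5): d=(19,3) inclusive
    (0,1)@(1, 3): e=[66,1,16] → █
    (1,1)@(3, 3): e=[62,11,10] → █
    (2,1)@(5, 3): e=[58,21,4] → █
    (3,1)@(7, 3): e=[54,31,-2] → ·
    (0,2)@(1, 5): e=[36,-7,54] → ·
    (1,2)@(3, 5): e=[32,3,48] → █
    (3,2)@(7, 5): e=[24,23,36] → █
    (4,2)@(9, 5): e=[20,33,30] → █
    (5,2)@(11, 5): e=[16,43,24] → █
    (6,2)@(13, 5): e=[12,53,18] → █
    (7,2)@(15, 5): e=[8,63,12] → █
    (8,2)@(17, 5): e=[4,73,6] → █
    (9,2)@(19, 5): e=[0,83,0] → █  [on edge]
  covered (12 px):
    · · · · · · · · · · ·
    █ █ █ · · · · · · · ·
    · █ █ █ █ █ █ █ █ █ ·
    · · · · · · · · · · ·
    · · · · · · · · · · ·
    · · · · · · · · · · ·

Result: [[4,3],[5,3],[1,4],[2,4],[3,4],[0,5]]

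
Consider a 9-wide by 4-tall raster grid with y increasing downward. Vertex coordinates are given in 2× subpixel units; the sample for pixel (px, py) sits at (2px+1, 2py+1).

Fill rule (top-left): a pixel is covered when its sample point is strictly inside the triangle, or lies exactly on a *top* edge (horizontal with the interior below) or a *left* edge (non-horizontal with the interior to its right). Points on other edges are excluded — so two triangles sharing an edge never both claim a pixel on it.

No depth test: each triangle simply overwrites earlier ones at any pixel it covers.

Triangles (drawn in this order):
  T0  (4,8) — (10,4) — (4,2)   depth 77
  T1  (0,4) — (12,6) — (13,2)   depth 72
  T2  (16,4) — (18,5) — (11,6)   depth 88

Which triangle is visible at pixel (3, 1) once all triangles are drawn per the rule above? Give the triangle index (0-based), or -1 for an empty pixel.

T0:
  2·area = 36  (B↔C swapped to make it positive)
  edge (4, 8)→(4, 2): d=(0,-6) top-left  bias=+0
  edge (4, 2)→(10, 4): d=(6,2) right/bottom  bias=-1
  edge (10, 4)→(4, 8): d=(-6,4) right/bottom  bias=-1
    (0,0)@(1, 1): e=[-18,0,54] → .  [on edge]
    (2,1)@(5, 3): e=[6,4,26] → X
    (3,1)@(7, 3): e=[18,0,18] → .  [on edge]
    (2,2)@(5, 5): e=[6,16,14] → X
    (3,2)@(7, 5): e=[18,12,6] → X
    (4,2)@(9, 5): e=[30,8,-2] → .
    (6,2)@(13, 5): e=[54,0,-18] → .  [on edge]
    (2,3)@(5, 7): e=[6,28,2] → X
    (3,3)@(7, 7): e=[18,24,-6] → .
  covered (4 px):
    . . . . . . . . .
    . . X . . . . . .
    . . X X . . . . .
    . . X . . . . . .
T1:
  2·area = 50  (B↔C swapped to make it positive)
  edge (0, 4)→(13, 2): d=(13,-2) top-left  bias=+0
  edge (13, 2)→(12, 6): d=(-1,4) right/bottom  bias=-1
  edge (12, 6)→(0, 4): d=(-12,-2) top-left  bias=+0
    (3,1)@(7, 3): e=[1,23,26] → X
    (4,1)@(9, 3): e=[5,15,30] → X
    (5,1)@(11, 3): e=[9,7,34] → X
    (6,1)@(13, 3): e=[13,-1,38] → .
    (3,2)@(7, 5): e=[27,21,2] → X
    (6,2)@(13, 5): e=[39,-3,14] → .
    (3,3)@(7, 7): e=[53,19,-22] → .
    (4,3)@(9, 7): e=[57,11,-18] → .
    (5,3)@(11, 7): e=[61,3,-14] → .
  covered (6 px):
    . . . . . . . . .
    . . . X X X . . .
    . . . X X X . . .
    . . . . . . . . .
T2:
  2·area = 9
  edge (16, 4)→(18, 5): d=(2,1) right/bottom  bias=-1
  edge (18, 5)→(11, 6): d=(-7,1) right/bottom  bias=-1
  edge (11, 6)→(16, 4): d=(5,-2) top-left  bias=+0
    (7,2)@(15, 5): e=[3,3,3] → X
    (8,2)@(17, 5): e=[1,1,7] → X
    (7,3)@(15, 7): e=[7,-11,13] → .
    (8,3)@(17, 7): e=[5,-13,17] → .
  covered (2 px):
    . . . . . . . . .
    . . . . . . . . .
    . . . . . . . X X
    . . . . . . . . .

Z-buffer (winner per pixel, '.' = empty):
  . . . . . . . . .
  . . 0 1 1 1 . . .
  . . 0 1 1 1 . 2 2
  . . 0 . . . . . .

Answer: 1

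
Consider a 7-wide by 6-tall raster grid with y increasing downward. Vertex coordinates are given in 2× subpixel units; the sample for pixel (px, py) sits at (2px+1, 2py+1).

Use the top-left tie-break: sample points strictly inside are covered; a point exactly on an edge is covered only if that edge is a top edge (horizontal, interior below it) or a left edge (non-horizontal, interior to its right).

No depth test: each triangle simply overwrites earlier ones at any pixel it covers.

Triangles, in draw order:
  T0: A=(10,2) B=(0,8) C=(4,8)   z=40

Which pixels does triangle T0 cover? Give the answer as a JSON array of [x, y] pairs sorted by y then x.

T0:
  2·area = 24  (B↔C swapped to make it positive)
  edge (10, 2)→(4, 8): d=(-6,6) right/bottom  bias=-1
  edge (4, 8)→(0, 8): d=(-4,0) right/bottom  bias=-1
  edge (0, 8)→(10, 2): d=(10,-6) top-left  bias=+0
    (5,0)@(11, 1): e=[0,28,-4] → ·  [on edge]
    (4,1)@(9, 3): e=[0,20,4] → ·  [on edge]
    (2,2)@(5, 5): e=[12,12,0] → #  [on edge]
    (3,2)@(7, 5): e=[0,12,12] → ·  [on edge]
    (1,3)@(3, 7): e=[12,4,8] → #
    (2,3)@(5, 7): e=[0,4,20] → ·  [on edge]
    (1,4)@(3, 9): e=[0,-4,28] → ·  [on edge]
    (0,5)@(1, 11): e=[0,-12,36] → ·  [on edge]
  covered (2 px):
    · · · · · · ·
    · · · · · · ·
    · · # · · · ·
    · # · · · · ·
    · · · · · · ·
    · · · · · · ·

Final: [[2,2],[1,3]]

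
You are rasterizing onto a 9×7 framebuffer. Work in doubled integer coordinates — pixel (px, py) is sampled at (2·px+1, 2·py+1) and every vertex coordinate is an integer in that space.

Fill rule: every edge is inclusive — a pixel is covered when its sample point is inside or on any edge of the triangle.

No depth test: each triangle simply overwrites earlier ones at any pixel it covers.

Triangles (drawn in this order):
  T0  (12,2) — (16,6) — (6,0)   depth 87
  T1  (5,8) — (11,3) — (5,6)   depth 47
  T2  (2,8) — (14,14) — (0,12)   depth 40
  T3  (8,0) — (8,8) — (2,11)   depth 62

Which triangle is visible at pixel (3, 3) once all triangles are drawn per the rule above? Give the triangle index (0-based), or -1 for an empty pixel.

T0:
  2·area = 16
  edge (12, 2)→(16, 6): d=(4,4) inclusive
  edge (16, 6)→(6, 0): d=(-10,-6) inclusive
  edge (6, 0)→(12, 2): d=(6,2) inclusive
    (4,0)@(9, 1): e=[8,8,0] → #  [on edge]
    (5,0)@(11, 1): e=[0,20,-4] → ·  [on edge]
    (4,1)@(9, 3): e=[16,-12,12] → ·
    (5,1)@(11, 3): e=[8,0,8] → #  [on edge]
    (6,1)@(13, 3): e=[0,12,4] → #  [on edge]
    (7,1)@(15, 3): e=[-8,24,0] → ·  [on edge]
    (5,2)@(11, 5): e=[16,-20,20] → ·
    (6,2)@(13, 5): e=[8,-8,16] → ·
    (7,2)@(15, 5): e=[0,4,12] → #  [on edge]
    (8,2)@(17, 5): e=[-8,16,8] → ·
    (7,3)@(15, 7): e=[8,-16,24] → ·
    (8,3)@(17, 7): e=[0,-4,20] → ·  [on edge]
  covered (4 px):
    · · · · # · · · ·
    · · · · · # # · ·
    · · · · · · · # ·
    · · · · · · · · ·
    · · · · · · · · ·
    · · · · · · · · ·
    · · · · · · · · ·
T1:
  2·area = 12  (B↔C swapped to make it positive)
  edge (5, 8)→(5, 6): d=(0,-2) inclusive
  edge (5, 6)→(11, 3): d=(6,-3) inclusive
  edge (11, 3)→(5, 8): d=(-6,5) inclusive
    (2,0)@(5, 1): e=[0,-30,42] → ·  [on edge]
    (7,0)@(15, 1): e=[20,0,-8] → ·  [on edge]
    (2,1)@(5, 3): e=[0,-18,30] → ·  [on edge]
    (5,1)@(11, 3): e=[12,0,0] → #  [on edge]
    (6,1)@(13, 3): e=[16,6,-10] → ·
    (2,2)@(5, 5): e=[0,-6,18] → ·  [on edge]
    (3,2)@(7, 5): e=[4,0,8] → #  [on edge]
    (4,2)@(9, 5): e=[8,6,-2] → ·
    (5,2)@(11, 5): e=[12,12,-12] → ·
    (1,3)@(3, 7): e=[-4,0,16] → ·  [on edge]
    (2,3)@(5, 7): e=[0,6,6] → #  [on edge]
    (3,3)@(7, 7): e=[4,12,-4] → ·
    (2,4)@(5, 9): e=[0,18,-6] → ·  [on edge]
    (2,5)@(5, 11): e=[0,30,-18] → ·  [on edge]
    (2,6)@(5, 13): e=[0,42,-30] → ·  [on edge]
  covered (3 px):
    · · · · · · · · ·
    · · · · · # · · ·
    · · · # · · · · ·
    · · # · · · · · ·
    · · · · · · · · ·
    · · · · · · · · ·
    · · · · · · · · ·
T2:
  2·area = 60
  edge (2, 8)→(14, 14): d=(12,6) inclusive
  edge (14, 14)→(0, 12): d=(-14,-2) inclusive
  edge (0, 12)→(2, 8): d=(2,-4) inclusive
    (1,4)@(3, 9): e=[6,48,6] → #
    (2,4)@(5, 9): e=[-6,52,14] → ·
    (0,5)@(1, 11): e=[42,16,2] → #
    (2,5)@(5, 11): e=[18,24,18] → #
    (3,5)@(7, 11): e=[6,28,26] → #
    (4,5)@(9, 11): e=[-6,32,34] → ·
    (0,6)@(1, 13): e=[66,-12,6] → ·
    (1,6)@(3, 13): e=[54,-8,14] → ·
    (2,6)@(5, 13): e=[42,-4,22] → ·
    (3,6)@(7, 13): e=[30,0,30] → #  [on edge]
    (4,6)@(9, 13): e=[18,4,38] → #
    (5,6)@(11, 13): e=[6,8,46] → #
  covered (8 px):
    · · · · · · · · ·
    · · · · · · · · ·
    · · · · · · · · ·
    · · · · · · · · ·
    · # · · · · · · ·
    # # # # · · · · ·
    · · · # # # · · ·
T3:
  2·area = 48
  edge (8, 0)→(8, 8): d=(0,8) inclusive
  edge (8, 8)→(2, 11): d=(-6,3) inclusive
  edge (2, 11)→(8, 0): d=(6,-11) inclusive
    (3,1)@(7, 3): e=[8,33,7] → #
    (4,1)@(9, 3): e=[-8,27,29] → ·
    (3,2)@(7, 5): e=[8,21,19] → #
    (4,2)@(9, 5): e=[-8,15,41] → ·
    (2,3)@(5, 7): e=[24,15,9] → #
    (4,3)@(9, 7): e=[-8,3,53] → ·
    (2,4)@(5, 9): e=[24,3,21] → #
    (3,4)@(7, 9): e=[8,-3,43] → ·
    (2,5)@(5, 11): e=[24,-9,33] → ·
  covered (5 px):
    · · · · · · · · ·
    · · · # · · · · ·
    · · · # · · · · ·
    · · # # · · · · ·
    · · # · · · · · ·
    · · · · · · · · ·
    · · · · · · · · ·

Z-buffer (winner per pixel, '.' = empty):
  . . . . 0 . . . .
  . . . 3 . 1 0 . .
  . . . 3 . . . 0 .
  . . 3 3 . . . . .
  . 2 3 . . . . . .
  2 2 2 2 . . . . .
  . . . 2 2 2 . . .

Answer: 3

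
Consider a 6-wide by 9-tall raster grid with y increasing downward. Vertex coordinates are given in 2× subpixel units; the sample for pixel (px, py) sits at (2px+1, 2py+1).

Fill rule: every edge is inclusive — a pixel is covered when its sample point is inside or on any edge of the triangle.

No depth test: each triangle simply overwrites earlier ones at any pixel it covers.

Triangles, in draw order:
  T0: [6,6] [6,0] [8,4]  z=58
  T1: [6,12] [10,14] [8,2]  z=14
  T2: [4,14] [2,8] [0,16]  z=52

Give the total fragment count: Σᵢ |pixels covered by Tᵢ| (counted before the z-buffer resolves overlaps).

T0:
  2·area = 12
  edge (6, 6)→(6, 0): d=(0,-6) inclusive
  edge (6, 0)→(8, 4): d=(2,4) inclusive
  edge (8, 4)→(6, 6): d=(-2,2) inclusive
    (5,0)@(11, 1): e=[30,-18,0] → ·  [on edge]
    (3,1)@(7, 3): e=[6,2,4] → #
    (4,1)@(9, 3): e=[18,-6,0] → ·  [on edge]
    (3,2)@(7, 5): e=[6,6,0] → #  [on edge]
    (4,2)@(9, 5): e=[18,-2,-4] → ·
    (2,3)@(5, 7): e=[-6,18,0] → ·  [on edge]
    (3,3)@(7, 7): e=[6,10,-4] → ·
    (1,4)@(3, 9): e=[-18,30,0] → ·  [on edge]
    (0,5)@(1, 11): e=[-30,42,0] → ·  [on edge]
  covered (2 px):
    · · · · · ·
    · · · # · ·
    · · · # · ·
    · · · · · ·
    · · · · · ·
    · · · · · ·
    · · · · · ·
    · · · · · ·
    · · · · · ·
T1:
  2·area = 44  (B↔C swapped to make it positive)
  edge (6, 12)→(8, 2): d=(2,-10) inclusive
  edge (8, 2)→(10, 14): d=(2,12) inclusive
  edge (10, 14)→(6, 12): d=(-4,-2) inclusive
    (3,3)@(7, 7): e=[0,22,22] → #  [on edge]
    (4,3)@(9, 7): e=[20,-2,26] → ·
    (3,4)@(7, 9): e=[4,26,14] → #
    (4,4)@(9, 9): e=[24,2,18] → #
    (5,4)@(11, 9): e=[44,-22,22] → ·
    (3,5)@(7, 11): e=[8,30,6] → #
    (5,5)@(11, 11): e=[48,-18,14] → ·
    (3,6)@(7, 13): e=[12,34,-2] → ·
    (4,6)@(9, 13): e=[32,10,2] → #
    (5,6)@(11, 13): e=[52,-14,6] → ·
    (4,7)@(9, 15): e=[36,14,-6] → ·
    (2,8)@(5, 17): e=[0,66,-22] → ·  [on edge]
  covered (6 px):
    · · · · · ·
    · · · · · ·
    · · · · · ·
    · · · # · ·
    · · · # # ·
    · · · # # ·
    · · · · # ·
    · · · · · ·
    · · · · · ·
T2:
  2·area = 28  (B↔C swapped to make it positive)
  edge (4, 14)→(0, 16): d=(-4,2) inclusive
  edge (0, 16)→(2, 8): d=(2,-8) inclusive
  edge (2, 8)→(4, 14): d=(2,6) inclusive
    (0,2)@(1, 5): e=[42,-14,0] → ·  [on edge]
    (1,5)@(3, 11): e=[14,14,0] → #  [on edge]
    (2,5)@(5, 11): e=[10,30,-12] → ·
    (0,6)@(1, 13): e=[10,2,16] → #
    (2,6)@(5, 13): e=[2,34,-8] → ·
    (0,7)@(1, 15): e=[2,6,20] → #
    (1,7)@(3, 15): e=[-2,22,8] → ·
    (0,8)@(1, 17): e=[-6,10,24] → ·
    (2,8)@(5, 17): e=[-14,42,0] → ·  [on edge]
  covered (4 px):
    · · · · · ·
    · · · · · ·
    · · · · · ·
    · · · · · ·
    · · · · · ·
    · # · · · ·
    # # · · · ·
    # · · · · ·
    · · · · · ·

Final: 12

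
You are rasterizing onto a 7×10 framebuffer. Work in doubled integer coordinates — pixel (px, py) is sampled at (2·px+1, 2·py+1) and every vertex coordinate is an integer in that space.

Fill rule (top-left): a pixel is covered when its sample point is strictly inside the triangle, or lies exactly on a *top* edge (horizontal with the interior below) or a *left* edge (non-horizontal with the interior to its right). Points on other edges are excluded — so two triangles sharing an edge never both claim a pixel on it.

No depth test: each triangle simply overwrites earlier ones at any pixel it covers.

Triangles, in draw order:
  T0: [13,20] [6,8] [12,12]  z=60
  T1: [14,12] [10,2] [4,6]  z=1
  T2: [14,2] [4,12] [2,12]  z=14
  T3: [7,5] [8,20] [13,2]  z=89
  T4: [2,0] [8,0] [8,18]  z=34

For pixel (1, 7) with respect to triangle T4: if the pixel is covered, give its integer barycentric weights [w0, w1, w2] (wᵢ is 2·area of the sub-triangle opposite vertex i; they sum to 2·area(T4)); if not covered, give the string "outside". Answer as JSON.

T0:
  2·area = 44
  edge (13, 20)→(6, 8): d=(-7,-12) top-left  bias=+0
  edge (6, 8)→(12, 12): d=(6,4) right/bottom  bias=-1
  edge (12, 12)→(13, 20): d=(1,8) right/bottom  bias=-1
    (3,4)@(7, 9): e=[5,2,37] → #
    (4,4)@(9, 9): e=[29,-6,21] → ·
    (3,5)@(7, 11): e=[-9,14,39] → ·
    (4,5)@(9, 11): e=[15,6,23] → #
    (5,5)@(11, 11): e=[39,-2,7] → ·
    (4,6)@(9, 13): e=[1,18,25] → #
    (5,6)@(11, 13): e=[25,10,9] → #
    (6,6)@(13, 13): e=[49,2,-7] → ·
    (4,7)@(9, 15): e=[-13,30,27] → ·
    (5,7)@(11, 15): e=[11,22,11] → #
    (6,7)@(13, 15): e=[35,14,-5] → ·
    (5,8)@(11, 17): e=[-3,34,13] → ·
  covered (5 px):
    · · · · · · ·
    · · · · · · ·
    · · · · · · ·
    · · · · · · ·
    · · · # · · ·
    · · · · # · ·
    · · · · # # ·
    · · · · · # ·
    · · · · · · ·
    · · · · · · ·
T1:
  2·area = 76  (B↔C swapped to make it positive)
  edge (14, 12)→(4, 6): d=(-10,-6) top-left  bias=+0
  edge (4, 6)→(10, 2): d=(6,-4) top-left  bias=+0
  edge (10, 2)→(14, 12): d=(4,10) right/bottom  bias=-1
    (4,1)@(9, 3): e=[60,2,14] → #
    (5,1)@(11, 3): e=[72,10,-6] → ·
    (3,2)@(7, 5): e=[28,6,42] → #
    (5,2)@(11, 5): e=[52,22,2] → #
    (6,2)@(13, 5): e=[64,30,-18] → ·
    (3,3)@(7, 7): e=[8,18,50] → #
    (6,3)@(13, 7): e=[44,42,-10] → ·
    (3,4)@(7, 9): e=[-12,30,58] → ·
    (4,4)@(9, 9): e=[0,38,38] → #  [on edge]
    (6,4)@(13, 9): e=[24,54,-2] → ·
    (4,5)@(9, 11): e=[-20,50,46] → ·
    (5,5)@(11, 11): e=[-8,58,26] → ·
  covered (10 px):
    · · · · · · ·
    · · · · # · ·
    · · · # # # ·
    · · · # # # ·
    · · · · # # ·
    · · · · · · #
    · · · · · · ·
    · · · · · · ·
    · · · · · · ·
    · · · · · · ·
T2:
  2·area = 20
  edge (14, 2)→(4, 12): d=(-10,10) right/bottom  bias=-1
  edge (4, 12)→(2, 12): d=(-2,0) right/bottom  bias=-1
  edge (2, 12)→(14, 2): d=(12,-10) top-left  bias=+0
    (6,1)@(13, 3): e=[0,18,2] → ·  [on edge]
    (5,2)@(11, 5): e=[0,14,6] → ·  [on edge]
    (4,3)@(9, 7): e=[0,10,10] → ·  [on edge]
    (3,4)@(7, 9): e=[0,6,14] → ·  [on edge]
    (2,5)@(5, 11): e=[0,2,18] → ·  [on edge]
    (1,6)@(3, 13): e=[0,-2,22] → ·  [on edge]
    (0,7)@(1, 15): e=[0,-6,26] → ·  [on edge]
  covered (0 px):
    · · · · · · ·
    · · · · · · ·
    · · · · · · ·
    · · · · · · ·
    · · · · · · ·
    · · · · · · ·
    · · · · · · ·
    · · · · · · ·
    · · · · · · ·
    · · · · · · ·
T3:
  2·area = 93  (B↔C swapped to make it positive)
  edge (7, 5)→(13, 2): d=(6,-3) top-left  bias=+0
  edge (13, 2)→(8, 20): d=(-5,18) right/bottom  bias=-1
  edge (8, 20)→(7, 5): d=(-1,-15) top-left  bias=+0
    (5,1)@(11, 3): e=[0,31,62] → #  [on edge]
    (6,1)@(13, 3): e=[6,-5,92] → ·
    (3,2)@(7, 5): e=[0,93,0] → #  [on edge]
    (4,2)@(9, 5): e=[6,57,30] → #
    (6,2)@(13, 5): e=[18,-15,90] → ·
    (1,3)@(3, 7): e=[0,155,-62] → ·  [on edge]
    (3,3)@(7, 7): e=[12,83,-2] → ·
    (4,3)@(9, 7): e=[18,47,28] → #
    (6,3)@(13, 7): e=[30,-25,88] → ·
    (4,4)@(9, 9): e=[30,37,26] → #
    (6,4)@(13, 9): e=[42,-35,86] → ·
    (4,5)@(9, 11): e=[42,27,24] → #
  covered (11 px):
    · · · · · · ·
    · · · · · # ·
    · · · # # # ·
    · · · · # # ·
    · · · · # # ·
    · · · · # · ·
    · · · · # · ·
    · · · · # · ·
    · · · · · · ·
    · · · · · · ·
T4:
  2·area = 108
  edge (2, 0)→(8, 0): d=(6,0) top-left  bias=+0
  edge (8, 0)→(8, 18): d=(0,18) right/bottom  bias=-1
  edge (8, 18)→(2, 0): d=(-6,-18) top-left  bias=+0
    (1,0)@(3, 1): e=[6,90,12] → #
    (2,0)@(5, 1): e=[6,54,48] → #
    (3,0)@(7, 1): e=[6,18,84] → #
    (4,0)@(9, 1): e=[6,-18,120] → ·
    (1,1)@(3, 3): e=[18,90,0] → #  [on edge]
    (4,1)@(9, 3): e=[18,-18,108] → ·
    (1,2)@(3, 5): e=[30,90,-12] → ·
    (2,2)@(5, 5): e=[30,54,24] → #
    (4,2)@(9, 5): e=[30,-18,96] → ·
    (2,3)@(5, 7): e=[42,54,12] → #
    (4,3)@(9, 7): e=[42,-18,84] → ·
    (2,4)@(5, 9): e=[54,54,0] → #  [on edge]
    (3,7)@(7, 15): e=[90,18,0] → #  [on edge]
  covered (15 px):
    · # # # · · ·
    · # # # · · ·
    · · # # · · ·
    · · # # · · ·
    · · # # · · ·
    · · · # · · ·
    · · · # · · ·
    · · · # · · ·
    · · · · · · ·
    · · · · · · ·

Result: "outside"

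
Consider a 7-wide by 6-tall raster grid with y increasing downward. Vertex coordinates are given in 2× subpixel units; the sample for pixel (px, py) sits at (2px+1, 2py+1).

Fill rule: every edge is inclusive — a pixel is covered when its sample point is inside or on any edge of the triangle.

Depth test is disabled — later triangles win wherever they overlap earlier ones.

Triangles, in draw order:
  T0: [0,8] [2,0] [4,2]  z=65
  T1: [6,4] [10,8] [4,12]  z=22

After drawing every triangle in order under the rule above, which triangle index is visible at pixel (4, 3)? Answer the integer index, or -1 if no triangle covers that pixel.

T0:
  2·area = 20
  edge (0, 8)→(2, 0): d=(2,-8) inclusive
  edge (2, 0)→(4, 2): d=(2,2) inclusive
  edge (4, 2)→(0, 8): d=(-4,6) inclusive
    (1,0)@(3, 1): e=[10,0,10] → #  [on edge]
    (2,0)@(5, 1): e=[26,-4,-2] → ·
    (1,1)@(3, 3): e=[14,4,2] → #
    (2,1)@(5, 3): e=[30,0,-10] → ·  [on edge]
    (0,2)@(1, 5): e=[2,12,6] → #
    (1,2)@(3, 5): e=[18,8,-6] → ·
    (3,2)@(7, 5): e=[50,0,-30] → ·  [on edge]
    (0,3)@(1, 7): e=[6,16,-2] → ·
    (4,3)@(9, 7): e=[70,0,-50] → ·  [on edge]
    (5,4)@(11, 9): e=[90,0,-70] → ·  [on edge]
    (6,5)@(13, 11): e=[110,0,-90] → ·  [on edge]
  covered (3 px):
    · # · · · · ·
    · # · · · · ·
    # · · · · · ·
    · · · · · · ·
    · · · · · · ·
    · · · · · · ·
T1:
  2·area = 40
  edge (6, 4)→(10, 8): d=(4,4) inclusive
  edge (10, 8)→(4, 12): d=(-6,4) inclusive
  edge (4, 12)→(6, 4): d=(2,-8) inclusive
    (1,0)@(3, 1): e=[0,70,-30] → ·  [on edge]
    (2,1)@(5, 3): e=[0,50,-10] → ·  [on edge]
    (3,2)@(7, 5): e=[0,30,10] → #  [on edge]
    (4,2)@(9, 5): e=[-8,22,26] → ·
    (3,3)@(7, 7): e=[8,18,14] → #
    (4,3)@(9, 7): e=[0,10,30] → #  [on edge]
    (5,3)@(11, 7): e=[-8,2,46] → ·
    (2,4)@(5, 9): e=[24,14,2] → #
    (4,4)@(9, 9): e=[8,-2,34] → ·
    (5,4)@(11, 9): e=[0,-10,50] → ·  [on edge]
    (2,5)@(5, 11): e=[32,2,6] → #
    (3,5)@(7, 11): e=[24,-6,22] → ·
    (6,5)@(13, 11): e=[0,-30,70] → ·  [on edge]
  covered (6 px):
    · · · · · · ·
    · · · · · · ·
    · · · # · · ·
    · · · # # · ·
    · · # # · · ·
    · · # · · · ·

Z-buffer (winner per pixel, '.' = empty):
  . 0 . . . . .
  . 0 . . . . .
  0 . . 1 . . .
  . . . 1 1 . .
  . . 1 1 . . .
  . . 1 . . . .

Final: 1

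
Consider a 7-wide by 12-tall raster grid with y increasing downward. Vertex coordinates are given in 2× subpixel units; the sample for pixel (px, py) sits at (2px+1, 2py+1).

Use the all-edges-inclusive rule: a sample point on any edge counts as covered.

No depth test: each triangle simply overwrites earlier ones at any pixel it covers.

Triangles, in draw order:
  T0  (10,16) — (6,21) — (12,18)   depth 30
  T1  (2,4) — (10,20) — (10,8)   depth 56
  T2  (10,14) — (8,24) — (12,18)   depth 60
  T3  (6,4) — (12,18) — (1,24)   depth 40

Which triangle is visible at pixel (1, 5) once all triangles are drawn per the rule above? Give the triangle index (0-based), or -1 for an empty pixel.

T0:
  2·area = 18  (B↔C swapped to make it positive)
  edge (10, 16)→(12, 18): d=(2,2) inclusive
  edge (12, 18)→(6, 21): d=(-6,3) inclusive
  edge (6, 21)→(10, 16): d=(4,-5) inclusive
    (0,3)@(1, 7): e=[0,99,-81] → ·  [on edge]
    (1,4)@(3, 9): e=[0,81,-63] → ·  [on edge]
    (2,5)@(5, 11): e=[0,63,-45] → ·  [on edge]
    (3,6)@(7, 13): e=[0,45,-27] → ·  [on edge]
    (4,7)@(9, 15): e=[0,27,-9] → ·  [on edge]
    (5,8)@(11, 17): e=[0,9,9] → █  [on edge]
    (6,8)@(13, 17): e=[-4,3,19] → ·
    (4,9)@(9, 19): e=[8,3,7] → █
    (5,9)@(11, 19): e=[4,-3,17] → ·
    (6,9)@(13, 19): e=[0,-9,27] → ·  [on edge]
    (4,10)@(9, 21): e=[12,-9,15] → ·
  covered (2 px):
    · · · · · · ·
    · · · · · · ·
    · · · · · · ·
    · · · · · · ·
    · · · · · · ·
    · · · · · · ·
    · · · · · · ·
    · · · · · · ·
    · · · · · █ ·
    · · · · █ · ·
    · · · · · · ·
    · · · · · · ·
T1:
  2·area = 96  (B↔C swapped to make it positive)
  edge (2, 4)→(10, 8): d=(8,4) inclusive
  edge (10, 8)→(10, 20): d=(0,12) inclusive
  edge (10, 20)→(2, 4): d=(-8,-16) inclusive
    (1,2)@(3, 5): e=[4,84,8] → █
    (2,2)@(5, 5): e=[-4,60,40] → ·
    (1,3)@(3, 7): e=[20,84,-8] → ·
    (2,3)@(5, 7): e=[12,60,24] → █
    (3,3)@(7, 7): e=[4,36,56] → █
    (4,3)@(9, 7): e=[-4,12,88] → ·
    (2,4)@(5, 9): e=[28,60,8] → █
    (4,4)@(9, 9): e=[12,12,72] → █
    (5,4)@(11, 9): e=[4,-12,104] → ·
    (2,5)@(5, 11): e=[44,60,-8] → ·
    (3,5)@(7, 11): e=[36,36,24] → █
    (5,5)@(11, 11): e=[20,-12,88] → ·
  covered (12 px):
    · · · · · · ·
    · · · · · · ·
    · █ · · · · ·
    · · █ █ · · ·
    · · █ █ █ · ·
    · · · █ █ · ·
    · · · █ █ · ·
    · · · · █ · ·
    · · · · █ · ·
    · · · · · · ·
    · · · · · · ·
    · · · · · · ·
T2:
  2·area = 28  (B↔C swapped to make it positive)
  edge (10, 14)→(12, 18): d=(2,4) inclusive
  edge (12, 18)→(8, 24): d=(-4,6) inclusive
  edge (8, 24)→(10, 14): d=(2,-10) inclusive
    (5,4)@(11, 9): e=[-14,42,0] → ·  [on edge]
    (5,8)@(11, 17): e=[2,10,16] → █
    (6,8)@(13, 17): e=[-6,-2,36] → ·
    (4,9)@(9, 19): e=[14,14,0] → █  [on edge]
    (6,9)@(13, 19): e=[-2,-10,40] → ·
    (4,10)@(9, 21): e=[18,6,4] → █
    (5,10)@(11, 21): e=[10,-6,24] → ·
    (4,11)@(9, 23): e=[22,-2,8] → ·
  covered (4 px):
    · · · · · · ·
    · · · · · · ·
    · · · · · · ·
    · · · · · · ·
    · · · · · · ·
    · · · · · · ·
    · · · · · · ·
    · · · · · · ·
    · · · · · █ ·
    · · · · █ █ ·
    · · · · █ · ·
    · · · · · · ·
T3:
  2·area = 190
  edge (6, 4)→(12, 18): d=(6,14) inclusive
  edge (12, 18)→(1, 24): d=(-11,6) inclusive
  edge (1, 24)→(6, 4): d=(5,-20) inclusive
    (3,3)@(7, 7): e=[4,151,35] → █
    (4,3)@(9, 7): e=[-24,139,75] → ·
    (2,4)@(5, 9): e=[44,141,5] → █
    (4,4)@(9, 9): e=[-12,117,85] → ·
    (2,5)@(5, 11): e=[56,119,15] → █
    (4,5)@(9, 11): e=[0,95,95] → █  [on edge]
    (5,5)@(11, 11): e=[-28,83,135] → ·
    (2,6)@(5, 13): e=[68,97,25] → █
    (5,6)@(11, 13): e=[-16,61,145] → ·
    (2,7)@(5, 15): e=[80,75,35] → █
    (5,7)@(11, 15): e=[-4,39,155] → ·
    (1,8)@(3, 17): e=[120,65,5] → █
  covered (23 px):
    · · · · · · ·
    · · · · · · ·
    · · · · · · ·
    · · · █ · · ·
    · · █ █ · · ·
    · · █ █ █ · ·
    · · █ █ █ · ·
    · · █ █ █ · ·
    · █ █ █ █ █ ·
    · █ █ █ █ · ·
    · █ █ · · · ·
    · · · · · · ·

Z-buffer (winner per pixel, '.' = empty):
  . . . . . . .
  . . . . . . .
  . 1 . . . . .
  . . 1 3 . . .
  . . 3 3 1 . .
  . . 3 3 3 . .
  . . 3 3 3 . .
  . . 3 3 3 . .
  . 3 3 3 3 3 .
  . 3 3 3 3 2 .
  . 3 3 . 2 . .
  . . . . . . .

Result: -1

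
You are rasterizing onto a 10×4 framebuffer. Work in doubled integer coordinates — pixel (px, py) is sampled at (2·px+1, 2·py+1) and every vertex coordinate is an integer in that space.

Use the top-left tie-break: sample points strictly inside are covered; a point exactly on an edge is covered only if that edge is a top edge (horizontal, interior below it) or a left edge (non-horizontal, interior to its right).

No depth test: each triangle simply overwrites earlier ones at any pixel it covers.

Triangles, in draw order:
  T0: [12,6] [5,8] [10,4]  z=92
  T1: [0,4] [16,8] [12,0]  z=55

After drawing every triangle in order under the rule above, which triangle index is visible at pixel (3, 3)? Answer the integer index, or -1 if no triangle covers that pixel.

T0:
  2·area = 18
  edge (12, 6)→(5, 8): d=(-7,2) right/bottom  bias=-1
  edge (5, 8)→(10, 4): d=(5,-4) top-left  bias=+0
  edge (10, 4)→(12, 6): d=(2,2) right/bottom  bias=-1
    (3,0)@(7, 1): e=[45,-27,0] → ·  [on edge]
    (4,1)@(9, 3): e=[27,-9,0] → ·  [on edge]
    (4,2)@(9, 5): e=[13,1,4] → #
    (5,2)@(11, 5): e=[9,9,0] → ·  [on edge]
    (3,3)@(7, 7): e=[3,3,12] → #
    (4,3)@(9, 7): e=[-1,11,8] → ·
    (6,3)@(13, 7): e=[-9,27,0] → ·  [on edge]
  covered (2 px):
    · · · · · · · · · ·
    · · · · · · · · · ·
    · · · · # · · · · ·
    · · · # · · · · · ·
T1:
  2·area = 112  (B↔C swapped to make it positive)
  edge (0, 4)→(12, 0): d=(12,-4) top-left  bias=+0
  edge (12, 0)→(16, 8): d=(4,8) right/bottom  bias=-1
  edge (16, 8)→(0, 4): d=(-16,-4) top-left  bias=+0
    (4,0)@(9, 1): e=[0,28,84] → #  [on edge]
    (5,0)@(11, 1): e=[8,12,92] → #
    (6,0)@(13, 1): e=[16,-4,100] → ·
    (1,1)@(3, 3): e=[0,84,28] → #  [on edge]
    (2,1)@(5, 3): e=[8,68,36] → #
    (3,1)@(7, 3): e=[16,52,44] → #
    (6,1)@(13, 3): e=[40,4,68] → #
    (7,1)@(15, 3): e=[48,-12,76] → ·
    (1,2)@(3, 5): e=[24,92,-4] → ·
    (2,2)@(5, 5): e=[32,76,4] → #
    (7,2)@(15, 5): e=[72,-4,44] → ·
    (2,3)@(5, 7): e=[56,84,-28] → ·
  covered (15 px):
    · · · · # # · · · ·
    · # # # # # # · · ·
    · · # # # # # · · ·
    · · · · · · # # · ·

Z-buffer (winner per pixel, '.' = empty):
  . . . . 1 1 . . . .
  . 1 1 1 1 1 1 . . .
  . . 1 1 1 1 1 . . .
  . . . 0 . . 1 1 . .

Final: 0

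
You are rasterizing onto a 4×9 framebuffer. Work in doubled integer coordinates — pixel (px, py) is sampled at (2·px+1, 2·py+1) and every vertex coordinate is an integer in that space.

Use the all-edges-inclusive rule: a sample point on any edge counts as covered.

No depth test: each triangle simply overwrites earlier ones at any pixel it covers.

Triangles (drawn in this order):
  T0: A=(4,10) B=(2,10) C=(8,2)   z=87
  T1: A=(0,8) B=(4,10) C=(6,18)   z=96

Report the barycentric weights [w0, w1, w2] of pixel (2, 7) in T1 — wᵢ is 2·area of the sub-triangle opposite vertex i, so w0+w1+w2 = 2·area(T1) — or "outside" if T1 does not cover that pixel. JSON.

T0:
  2·area = 16
  edge (4, 10)→(2, 10): d=(-2,0) inclusive
  edge (2, 10)→(8, 2): d=(6,-8) inclusive
  edge (8, 2)→(4, 10): d=(-4,8) inclusive
    (2,3)@(5, 7): e=[6,6,4] → #
    (3,3)@(7, 7): e=[6,22,-12] → ·
    (1,4)@(3, 9): e=[2,2,12] → #
    (2,4)@(5, 9): e=[2,18,-4] → ·
    (1,5)@(3, 11): e=[-2,14,4] → ·
  covered (2 px):
    · · · ·
    · · · ·
    · · · ·
    · · # ·
    · # · ·
    · · · ·
    · · · ·
    · · · ·
    · · · ·
T1:
  2·area = 28
  edge (0, 8)→(4, 10): d=(4,2) inclusive
  edge (4, 10)→(6, 18): d=(2,8) inclusive
  edge (6, 18)→(0, 8): d=(-6,-10) inclusive
    (0,4)@(1, 9): e=[2,22,4] → #
    (1,4)@(3, 9): e=[-2,6,24] → ·
    (0,5)@(1, 11): e=[10,26,-8] → ·
    (1,5)@(3, 11): e=[6,10,12] → #
    (2,5)@(5, 11): e=[2,-6,32] → ·
    (1,6)@(3, 13): e=[14,14,0] → #  [on edge]
    (2,6)@(5, 13): e=[10,-2,20] → ·
    (1,7)@(3, 15): e=[22,18,-12] → ·
    (2,7)@(5, 15): e=[18,2,8] → #
    (3,7)@(7, 15): e=[14,-14,28] → ·
    (2,8)@(5, 17): e=[26,6,-4] → ·
  covered (4 px):
    · · · ·
    · · · ·
    · · · ·
    · · · ·
    # · · ·
    · # · ·
    · # · ·
    · · # ·
    · · · ·

Answer: [2,8,18]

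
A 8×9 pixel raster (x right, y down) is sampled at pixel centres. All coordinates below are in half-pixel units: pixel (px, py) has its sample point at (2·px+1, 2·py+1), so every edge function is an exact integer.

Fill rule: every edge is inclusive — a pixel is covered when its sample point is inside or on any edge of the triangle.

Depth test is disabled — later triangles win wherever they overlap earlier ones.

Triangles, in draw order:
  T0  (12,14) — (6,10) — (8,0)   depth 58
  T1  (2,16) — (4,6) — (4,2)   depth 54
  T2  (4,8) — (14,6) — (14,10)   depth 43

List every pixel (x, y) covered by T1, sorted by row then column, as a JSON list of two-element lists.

T0:
  2·area = 68
  edge (12, 14)→(6, 10): d=(-6,-4) inclusive
  edge (6, 10)→(8, 0): d=(2,-10) inclusive
  edge (8, 0)→(12, 14): d=(4,14) inclusive
    (3,2)@(7, 5): e=[34,0,34] → █  [on edge]
    (4,2)@(9, 5): e=[42,20,6] → █
    (5,2)@(11, 5): e=[50,40,-22] → ·
    (3,3)@(7, 7): e=[22,4,42] → █
    (5,3)@(11, 7): e=[38,44,-14] → ·
    (3,4)@(7, 9): e=[10,8,50] → █
    (5,4)@(11, 9): e=[26,48,-6] → ·
    (3,5)@(7, 11): e=[-2,12,58] → ·
    (4,5)@(9, 11): e=[6,32,30] → █
    (5,5)@(11, 11): e=[14,52,2] → █
    (6,5)@(13, 11): e=[22,72,-26] → ·
    (4,6)@(9, 13): e=[-6,36,38] → ·
    (2,7)@(5, 15): e=[-34,0,102] → ·  [on edge]
  covered (9 px):
    · · · · · · · ·
    · · · · · · · ·
    · · · █ █ · · ·
    · · · █ █ · · ·
    · · · █ █ · · ·
    · · · · █ █ · ·
    · · · · · █ · ·
    · · · · · · · ·
    · · · · · · · ·
T1:
  2·area = 8  (B↔C swapped to make it positive)
  edge (2, 16)→(4, 2): d=(2,-14) inclusive
  edge (4, 2)→(4, 6): d=(0,4) inclusive
  edge (4, 6)→(2, 16): d=(-2,10) inclusive
    (2,0)@(5, 1): e=[12,-4,0] → ·  [on edge]
    (1,4)@(3, 9): e=[0,4,4] → █  [on edge]
    (2,4)@(5, 9): e=[28,-4,-16] → ·
    (1,5)@(3, 11): e=[4,4,0] → █  [on edge]
    (2,5)@(5, 11): e=[32,-4,-20] → ·
    (1,6)@(3, 13): e=[8,4,-4] → ·
  covered (2 px):
    · · · · · · · ·
    · · · · · · · ·
    · · · · · · · ·
    · · · · · · · ·
    · █ · · · · · ·
    · █ · · · · · ·
    · · · · · · · ·
    · · · · · · · ·
    · · · · · · · ·
T2:
  2·area = 40
  edge (4, 8)→(14, 6): d=(10,-2) inclusive
  edge (14, 6)→(14, 10): d=(0,4) inclusive
  edge (14, 10)→(4, 8): d=(-10,-2) inclusive
    (4,3)@(9, 7): e=[0,20,20] → █  [on edge]
    (5,3)@(11, 7): e=[4,12,24] → █
    (6,3)@(13, 7): e=[8,4,28] → █
    (7,3)@(15, 7): e=[12,-4,32] → ·
    (4,4)@(9, 9): e=[20,20,0] → █  [on edge]
    (7,4)@(15, 9): e=[32,-4,12] → ·
    (4,5)@(9, 11): e=[40,20,-20] → ·
    (5,5)@(11, 11): e=[44,12,-16] → ·
    (6,5)@(13, 11): e=[48,4,-12] → ·
  covered (6 px):
    · · · · · · · ·
    · · · · · · · ·
    · · · · · · · ·
    · · · · █ █ █ ·
    · · · · █ █ █ ·
    · · · · · · · ·
    · · · · · · · ·
    · · · · · · · ·
    · · · · · · · ·

Final: [[1,4],[1,5]]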